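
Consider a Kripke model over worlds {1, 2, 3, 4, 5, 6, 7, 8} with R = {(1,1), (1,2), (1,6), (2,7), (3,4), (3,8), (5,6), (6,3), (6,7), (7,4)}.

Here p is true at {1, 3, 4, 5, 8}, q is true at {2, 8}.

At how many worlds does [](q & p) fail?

1: successors {1, 2, 6}; q & p there: 1:F, 2:F, 6:F. ✗
2: successors {7}; q & p there: 7:F. ✗
3: successors {4, 8}; q & p there: 4:F, 8:T. ✗
4: no successors, so [](q & p) holds vacuously. ✓
5: successors {6}; q & p there: 6:F. ✗
6: successors {3, 7}; q & p there: 3:F, 7:F. ✗
7: successors {4}; q & p there: 4:F. ✗
8: no successors, so [](q & p) holds vacuously. ✓
Satisfying worlds: {4, 8}.
So [](q & p) fails at the other 6 worlds.

6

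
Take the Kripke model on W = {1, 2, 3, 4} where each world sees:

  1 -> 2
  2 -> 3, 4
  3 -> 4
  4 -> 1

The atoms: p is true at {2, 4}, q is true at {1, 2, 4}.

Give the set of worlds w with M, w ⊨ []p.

1: successors {2}; p there: 2:T. ✓
2: successors {3, 4}; p there: 3:F, 4:T. ✗
3: successors {4}; p there: 4:T. ✓
4: successors {1}; p there: 1:F. ✗

{1, 3}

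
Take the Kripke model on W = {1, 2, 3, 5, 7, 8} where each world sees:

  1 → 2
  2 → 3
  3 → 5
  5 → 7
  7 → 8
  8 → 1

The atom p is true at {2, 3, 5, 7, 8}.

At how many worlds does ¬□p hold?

1: □p is T. ✗
2: □p is T. ✗
3: □p is T. ✗
5: □p is T. ✗
7: □p is T. ✗
8: □p is F. ✓
Satisfying worlds: {8}.

1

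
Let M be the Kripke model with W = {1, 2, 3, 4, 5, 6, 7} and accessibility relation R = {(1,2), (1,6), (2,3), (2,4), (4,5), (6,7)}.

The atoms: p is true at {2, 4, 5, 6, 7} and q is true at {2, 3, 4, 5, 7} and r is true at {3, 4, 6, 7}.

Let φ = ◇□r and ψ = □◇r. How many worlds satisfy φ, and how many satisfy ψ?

4 and 4

For ◇□r:
1: successors {2, 6}; □r there: 2:T, 6:T. ✓
2: successors {3, 4}; □r there: 3:T, 4:F. ✓
3: no successors, so ◇□r fails. ✗
4: successors {5}; □r there: 5:T. ✓
5: no successors, so ◇□r fails. ✗
6: successors {7}; □r there: 7:T. ✓
7: no successors, so ◇□r fails. ✗
— 4 worlds.
For □◇r:
1: successors {2, 6}; ◇r there: 2:T, 6:T. ✓
2: successors {3, 4}; ◇r there: 3:F, 4:F. ✗
3: no successors, so □◇r holds vacuously. ✓
4: successors {5}; ◇r there: 5:F. ✗
5: no successors, so □◇r holds vacuously. ✓
6: successors {7}; ◇r there: 7:F. ✗
7: no successors, so □◇r holds vacuously. ✓
— 4 worlds.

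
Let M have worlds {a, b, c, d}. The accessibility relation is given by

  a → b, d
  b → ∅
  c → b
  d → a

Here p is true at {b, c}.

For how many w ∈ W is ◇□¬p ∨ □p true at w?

3

a: ◇□¬p is T, □p is F. ✓
b: ◇□¬p is F, □p is T. ✓
c: ◇□¬p is T, □p is T. ✓
d: ◇□¬p is F, □p is F. ✗
Satisfying worlds: {a, b, c}.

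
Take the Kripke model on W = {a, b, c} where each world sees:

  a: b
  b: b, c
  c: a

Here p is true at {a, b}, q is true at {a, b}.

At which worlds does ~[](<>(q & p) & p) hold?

a: [](<>(q & p) & p) is T. ✗
b: [](<>(q & p) & p) is F. ✓
c: [](<>(q & p) & p) is T. ✗

{b}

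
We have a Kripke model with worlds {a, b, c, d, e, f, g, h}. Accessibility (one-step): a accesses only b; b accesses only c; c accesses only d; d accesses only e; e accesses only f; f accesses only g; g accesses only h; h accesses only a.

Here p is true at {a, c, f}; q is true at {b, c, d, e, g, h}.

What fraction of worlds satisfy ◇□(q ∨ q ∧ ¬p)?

a: successors {b}; □(q ∨ q ∧ ¬p) there: b:T. ✓
b: successors {c}; □(q ∨ q ∧ ¬p) there: c:T. ✓
c: successors {d}; □(q ∨ q ∧ ¬p) there: d:T. ✓
d: successors {e}; □(q ∨ q ∧ ¬p) there: e:F. ✗
e: successors {f}; □(q ∨ q ∧ ¬p) there: f:T. ✓
f: successors {g}; □(q ∨ q ∧ ¬p) there: g:T. ✓
g: successors {h}; □(q ∨ q ∧ ¬p) there: h:F. ✗
h: successors {a}; □(q ∨ q ∧ ¬p) there: a:T. ✓
That's 6 of 8 worlds, so 6/8 = 3/4.

3/4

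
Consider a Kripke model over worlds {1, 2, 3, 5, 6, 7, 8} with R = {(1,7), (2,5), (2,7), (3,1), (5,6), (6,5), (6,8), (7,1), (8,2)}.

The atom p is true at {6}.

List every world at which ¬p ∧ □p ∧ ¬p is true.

{5}

1: ¬p is T, □p ∧ ¬p is F. ✗
2: ¬p is T, □p ∧ ¬p is F. ✗
3: ¬p is T, □p ∧ ¬p is F. ✗
5: ¬p is T, □p ∧ ¬p is T. ✓
6: ¬p is F, □p ∧ ¬p is F. ✗
7: ¬p is T, □p ∧ ¬p is F. ✗
8: ¬p is T, □p ∧ ¬p is F. ✗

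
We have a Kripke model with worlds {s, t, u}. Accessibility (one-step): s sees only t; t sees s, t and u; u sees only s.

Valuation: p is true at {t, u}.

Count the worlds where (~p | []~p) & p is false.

2

s: ~p | []~p is T, p is F. ✗
t: ~p | []~p is F, p is T. ✗
u: ~p | []~p is T, p is T. ✓
Satisfying worlds: {u}.
So (~p | []~p) & p fails at the other 2 worlds.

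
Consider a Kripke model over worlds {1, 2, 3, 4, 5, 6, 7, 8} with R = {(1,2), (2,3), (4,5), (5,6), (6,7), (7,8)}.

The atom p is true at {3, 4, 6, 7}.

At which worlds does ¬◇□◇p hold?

1: ◇□◇p is F. ✓
2: ◇□◇p is T. ✗
3: ◇□◇p is F. ✓
4: ◇□◇p is T. ✗
5: ◇□◇p is F. ✓
6: ◇□◇p is F. ✓
7: ◇□◇p is T. ✗
8: ◇□◇p is F. ✓

{1, 3, 5, 6, 8}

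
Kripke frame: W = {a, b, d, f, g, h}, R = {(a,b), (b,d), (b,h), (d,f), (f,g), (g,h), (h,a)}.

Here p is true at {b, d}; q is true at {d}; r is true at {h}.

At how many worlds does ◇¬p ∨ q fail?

1

a: ◇¬p is F, q is F. ✗
b: ◇¬p is T, q is F. ✓
d: ◇¬p is T, q is T. ✓
f: ◇¬p is T, q is F. ✓
g: ◇¬p is T, q is F. ✓
h: ◇¬p is T, q is F. ✓
Satisfying worlds: {b, d, f, g, h}.
So ◇¬p ∨ q fails at the other 1 world.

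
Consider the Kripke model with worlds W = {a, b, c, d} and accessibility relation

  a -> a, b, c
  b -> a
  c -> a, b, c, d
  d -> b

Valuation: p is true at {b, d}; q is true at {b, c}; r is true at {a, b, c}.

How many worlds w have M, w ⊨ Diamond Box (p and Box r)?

a: successors {a, b, c}; Box (p and Box r) there: a:F, b:F, c:F. ✗
b: successors {a}; Box (p and Box r) there: a:F. ✗
c: successors {a, b, c, d}; Box (p and Box r) there: a:F, b:F, c:F, d:T. ✓
d: successors {b}; Box (p and Box r) there: b:F. ✗
Satisfying worlds: {c}.

1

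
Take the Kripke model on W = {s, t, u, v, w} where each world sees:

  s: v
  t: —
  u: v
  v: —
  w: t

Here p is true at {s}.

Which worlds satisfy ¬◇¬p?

{t, v}

s: ◇¬p is T. ✗
t: ◇¬p is F. ✓
u: ◇¬p is T. ✗
v: ◇¬p is F. ✓
w: ◇¬p is T. ✗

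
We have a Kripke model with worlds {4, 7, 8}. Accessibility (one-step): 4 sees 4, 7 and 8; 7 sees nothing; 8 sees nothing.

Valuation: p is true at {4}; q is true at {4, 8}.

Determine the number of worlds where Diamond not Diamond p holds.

4: successors {4, 7, 8}; not Diamond p there: 4:F, 7:T, 8:T. ✓
7: no successors, so Diamond not Diamond p fails. ✗
8: no successors, so Diamond not Diamond p fails. ✗
Satisfying worlds: {4}.

1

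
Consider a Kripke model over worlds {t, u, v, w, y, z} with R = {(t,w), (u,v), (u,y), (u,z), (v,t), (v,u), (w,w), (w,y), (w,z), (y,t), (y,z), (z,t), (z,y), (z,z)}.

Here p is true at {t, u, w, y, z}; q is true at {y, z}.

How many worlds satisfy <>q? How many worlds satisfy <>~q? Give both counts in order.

4 and 6

For <>q:
t: successors {w}; q there: w:F. ✗
u: successors {v, y, z}; q there: v:F, y:T, z:T. ✓
v: successors {t, u}; q there: t:F, u:F. ✗
w: successors {w, y, z}; q there: w:F, y:T, z:T. ✓
y: successors {t, z}; q there: t:F, z:T. ✓
z: successors {t, y, z}; q there: t:F, y:T, z:T. ✓
— 4 worlds.
For <>~q:
t: successors {w}; ~q there: w:T. ✓
u: successors {v, y, z}; ~q there: v:T, y:F, z:F. ✓
v: successors {t, u}; ~q there: t:T, u:T. ✓
w: successors {w, y, z}; ~q there: w:T, y:F, z:F. ✓
y: successors {t, z}; ~q there: t:T, z:F. ✓
z: successors {t, y, z}; ~q there: t:T, y:F, z:F. ✓
— 6 worlds.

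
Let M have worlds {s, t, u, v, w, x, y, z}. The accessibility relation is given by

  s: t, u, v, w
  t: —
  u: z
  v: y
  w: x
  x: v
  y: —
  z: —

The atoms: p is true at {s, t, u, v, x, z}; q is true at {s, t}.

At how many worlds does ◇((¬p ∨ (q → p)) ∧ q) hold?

s: successors {t, u, v, w}; (¬p ∨ (q → p)) ∧ q there: t:T, u:F, v:F, w:F. ✓
t: no successors, so ◇((¬p ∨ (q → p)) ∧ q) fails. ✗
u: successors {z}; (¬p ∨ (q → p)) ∧ q there: z:F. ✗
v: successors {y}; (¬p ∨ (q → p)) ∧ q there: y:F. ✗
w: successors {x}; (¬p ∨ (q → p)) ∧ q there: x:F. ✗
x: successors {v}; (¬p ∨ (q → p)) ∧ q there: v:F. ✗
y: no successors, so ◇((¬p ∨ (q → p)) ∧ q) fails. ✗
z: no successors, so ◇((¬p ∨ (q → p)) ∧ q) fails. ✗
Satisfying worlds: {s}.

1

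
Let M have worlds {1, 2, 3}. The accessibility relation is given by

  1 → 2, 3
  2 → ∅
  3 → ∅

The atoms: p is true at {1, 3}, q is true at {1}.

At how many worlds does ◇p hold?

1: successors {2, 3}; p there: 2:F, 3:T. ✓
2: no successors, so ◇p fails. ✗
3: no successors, so ◇p fails. ✗
Satisfying worlds: {1}.

1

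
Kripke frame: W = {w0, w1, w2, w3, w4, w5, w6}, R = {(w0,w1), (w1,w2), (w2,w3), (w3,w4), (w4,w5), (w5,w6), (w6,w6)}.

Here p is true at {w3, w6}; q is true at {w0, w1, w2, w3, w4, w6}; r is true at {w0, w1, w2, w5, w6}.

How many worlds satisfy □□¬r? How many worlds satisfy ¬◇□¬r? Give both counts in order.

For □□¬r:
w0: successors {w1}; □¬r there: w1:F. ✗
w1: successors {w2}; □¬r there: w2:T. ✓
w2: successors {w3}; □¬r there: w3:T. ✓
w3: successors {w4}; □¬r there: w4:F. ✗
w4: successors {w5}; □¬r there: w5:F. ✗
w5: successors {w6}; □¬r there: w6:F. ✗
w6: successors {w6}; □¬r there: w6:F. ✗
— 2 worlds.
For ¬◇□¬r:
w0: ◇□¬r is F. ✓
w1: ◇□¬r is T. ✗
w2: ◇□¬r is T. ✗
w3: ◇□¬r is F. ✓
w4: ◇□¬r is F. ✓
w5: ◇□¬r is F. ✓
w6: ◇□¬r is F. ✓
— 5 worlds.

2 and 5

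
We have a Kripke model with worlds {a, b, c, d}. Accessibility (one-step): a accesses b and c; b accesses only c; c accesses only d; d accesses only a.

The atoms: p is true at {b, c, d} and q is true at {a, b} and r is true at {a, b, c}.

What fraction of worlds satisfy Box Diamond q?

a: successors {b, c}; Diamond q there: b:F, c:F. ✗
b: successors {c}; Diamond q there: c:F. ✗
c: successors {d}; Diamond q there: d:T. ✓
d: successors {a}; Diamond q there: a:T. ✓
That's 2 of 4 worlds, so 2/4 = 1/2.

1/2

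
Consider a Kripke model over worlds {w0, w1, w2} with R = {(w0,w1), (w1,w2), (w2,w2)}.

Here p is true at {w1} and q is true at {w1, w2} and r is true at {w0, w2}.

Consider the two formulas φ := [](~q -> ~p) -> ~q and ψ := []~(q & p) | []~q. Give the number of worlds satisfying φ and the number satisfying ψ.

For [](~q -> ~p) -> ~q:
w0: [](~q -> ~p) is T, ~q is T. ✓
w1: [](~q -> ~p) is T, ~q is F. ✗
w2: [](~q -> ~p) is T, ~q is F. ✗
— 1 world.
For []~(q & p) | []~q:
w0: []~(q & p) is F, []~q is F. ✗
w1: []~(q & p) is T, []~q is F. ✓
w2: []~(q & p) is T, []~q is F. ✓
— 2 worlds.

1 and 2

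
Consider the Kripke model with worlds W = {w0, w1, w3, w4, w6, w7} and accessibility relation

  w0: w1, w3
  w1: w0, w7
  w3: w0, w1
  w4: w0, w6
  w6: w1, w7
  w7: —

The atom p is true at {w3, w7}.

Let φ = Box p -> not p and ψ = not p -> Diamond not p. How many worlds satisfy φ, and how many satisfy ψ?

For Box p -> not p:
w0: Box p is F, not p is T. ✓
w1: Box p is F, not p is T. ✓
w3: Box p is F, not p is F. ✓
w4: Box p is F, not p is T. ✓
w6: Box p is F, not p is T. ✓
w7: Box p is T, not p is F. ✗
— 5 worlds.
For not p -> Diamond not p:
w0: not p is T, Diamond not p is T. ✓
w1: not p is T, Diamond not p is T. ✓
w3: not p is F, Diamond not p is T. ✓
w4: not p is T, Diamond not p is T. ✓
w6: not p is T, Diamond not p is T. ✓
w7: not p is F, Diamond not p is F. ✓
— 6 worlds.

5 and 6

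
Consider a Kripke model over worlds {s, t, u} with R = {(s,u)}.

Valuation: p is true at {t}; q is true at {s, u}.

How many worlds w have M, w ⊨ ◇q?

1

s: successors {u}; q there: u:T. ✓
t: no successors, so ◇q fails. ✗
u: no successors, so ◇q fails. ✗
Satisfying worlds: {s}.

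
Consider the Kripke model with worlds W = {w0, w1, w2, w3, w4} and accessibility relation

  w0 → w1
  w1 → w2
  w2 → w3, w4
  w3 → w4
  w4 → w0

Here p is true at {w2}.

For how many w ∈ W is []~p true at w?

w0: successors {w1}; ~p there: w1:T. ✓
w1: successors {w2}; ~p there: w2:F. ✗
w2: successors {w3, w4}; ~p there: w3:T, w4:T. ✓
w3: successors {w4}; ~p there: w4:T. ✓
w4: successors {w0}; ~p there: w0:T. ✓
Satisfying worlds: {w0, w2, w3, w4}.

4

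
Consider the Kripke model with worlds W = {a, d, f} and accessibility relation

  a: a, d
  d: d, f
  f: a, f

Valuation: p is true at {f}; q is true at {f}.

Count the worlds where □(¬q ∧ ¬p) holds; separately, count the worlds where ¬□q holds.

For □(¬q ∧ ¬p):
a: successors {a, d}; ¬q ∧ ¬p there: a:T, d:T. ✓
d: successors {d, f}; ¬q ∧ ¬p there: d:T, f:F. ✗
f: successors {a, f}; ¬q ∧ ¬p there: a:T, f:F. ✗
— 1 world.
For ¬□q:
a: □q is F. ✓
d: □q is F. ✓
f: □q is F. ✓
— 3 worlds.

1 and 3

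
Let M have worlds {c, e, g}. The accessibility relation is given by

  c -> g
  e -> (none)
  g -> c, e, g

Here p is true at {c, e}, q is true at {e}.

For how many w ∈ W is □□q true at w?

1

c: successors {g}; □q there: g:F. ✗
e: no successors, so □□q holds vacuously. ✓
g: successors {c, e, g}; □q there: c:F, e:T, g:F. ✗
Satisfying worlds: {e}.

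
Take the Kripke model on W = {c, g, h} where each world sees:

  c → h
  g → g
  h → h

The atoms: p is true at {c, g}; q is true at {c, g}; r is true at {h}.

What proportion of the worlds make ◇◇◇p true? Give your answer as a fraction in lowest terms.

1/3

c: successors {h}; ◇◇p there: h:F. ✗
g: successors {g}; ◇◇p there: g:T. ✓
h: successors {h}; ◇◇p there: h:F. ✗
That's 1 of 3 worlds, so 1/3.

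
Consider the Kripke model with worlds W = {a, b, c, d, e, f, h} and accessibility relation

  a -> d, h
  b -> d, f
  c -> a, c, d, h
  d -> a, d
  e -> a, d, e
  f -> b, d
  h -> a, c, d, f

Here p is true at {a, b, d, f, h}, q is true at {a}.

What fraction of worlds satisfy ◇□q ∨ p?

5/7

a: ◇□q is F, p is T. ✓
b: ◇□q is F, p is T. ✓
c: ◇□q is F, p is F. ✗
d: ◇□q is F, p is T. ✓
e: ◇□q is F, p is F. ✗
f: ◇□q is F, p is T. ✓
h: ◇□q is F, p is T. ✓
That's 5 of 7 worlds, so 5/7.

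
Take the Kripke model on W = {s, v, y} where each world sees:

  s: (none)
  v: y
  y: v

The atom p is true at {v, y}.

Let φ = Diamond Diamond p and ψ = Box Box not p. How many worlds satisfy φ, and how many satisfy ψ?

For Diamond Diamond p:
s: no successors, so Diamond Diamond p fails. ✗
v: successors {y}; Diamond p there: y:T. ✓
y: successors {v}; Diamond p there: v:T. ✓
— 2 worlds.
For Box Box not p:
s: no successors, so Box Box not p holds vacuously. ✓
v: successors {y}; Box not p there: y:F. ✗
y: successors {v}; Box not p there: v:F. ✗
— 1 world.

2 and 1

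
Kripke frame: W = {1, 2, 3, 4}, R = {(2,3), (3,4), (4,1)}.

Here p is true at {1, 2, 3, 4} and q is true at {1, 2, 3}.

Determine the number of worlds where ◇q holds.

2

1: no successors, so ◇q fails. ✗
2: successors {3}; q there: 3:T. ✓
3: successors {4}; q there: 4:F. ✗
4: successors {1}; q there: 1:T. ✓
Satisfying worlds: {2, 4}.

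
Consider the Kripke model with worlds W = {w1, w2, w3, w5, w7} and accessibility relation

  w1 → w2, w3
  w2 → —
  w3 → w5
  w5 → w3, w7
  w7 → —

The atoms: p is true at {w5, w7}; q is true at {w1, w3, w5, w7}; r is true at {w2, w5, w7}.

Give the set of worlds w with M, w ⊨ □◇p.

{w2, w3, w7}

w1: successors {w2, w3}; ◇p there: w2:F, w3:T. ✗
w2: no successors, so □◇p holds vacuously. ✓
w3: successors {w5}; ◇p there: w5:T. ✓
w5: successors {w3, w7}; ◇p there: w3:T, w7:F. ✗
w7: no successors, so □◇p holds vacuously. ✓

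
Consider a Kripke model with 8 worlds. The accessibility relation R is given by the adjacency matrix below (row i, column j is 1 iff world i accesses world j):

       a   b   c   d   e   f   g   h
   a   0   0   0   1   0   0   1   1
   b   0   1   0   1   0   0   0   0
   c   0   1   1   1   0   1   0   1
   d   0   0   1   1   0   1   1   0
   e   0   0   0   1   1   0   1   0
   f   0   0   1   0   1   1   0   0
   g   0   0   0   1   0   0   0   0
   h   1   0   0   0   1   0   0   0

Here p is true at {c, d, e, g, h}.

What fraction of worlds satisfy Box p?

3/8

a: successors {d, g, h}; p there: d:T, g:T, h:T. ✓
b: successors {b, d}; p there: b:F, d:T. ✗
c: successors {b, c, d, f, h}; p there: b:F, c:T, d:T, f:F, h:T. ✗
d: successors {c, d, f, g}; p there: c:T, d:T, f:F, g:T. ✗
e: successors {d, e, g}; p there: d:T, e:T, g:T. ✓
f: successors {c, e, f}; p there: c:T, e:T, f:F. ✗
g: successors {d}; p there: d:T. ✓
h: successors {a, e}; p there: a:F, e:T. ✗
That's 3 of 8 worlds, so 3/8.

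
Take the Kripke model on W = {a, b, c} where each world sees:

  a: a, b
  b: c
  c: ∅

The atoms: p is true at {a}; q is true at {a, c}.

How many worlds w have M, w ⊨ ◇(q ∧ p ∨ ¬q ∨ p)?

1

a: successors {a, b}; q ∧ p ∨ ¬q ∨ p there: a:T, b:T. ✓
b: successors {c}; q ∧ p ∨ ¬q ∨ p there: c:F. ✗
c: no successors, so ◇(q ∧ p ∨ ¬q ∨ p) fails. ✗
Satisfying worlds: {a}.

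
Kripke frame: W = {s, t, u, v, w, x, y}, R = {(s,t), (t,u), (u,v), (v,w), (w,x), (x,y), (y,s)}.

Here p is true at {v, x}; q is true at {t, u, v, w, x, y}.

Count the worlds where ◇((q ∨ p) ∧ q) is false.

s: successors {t}; (q ∨ p) ∧ q there: t:T. ✓
t: successors {u}; (q ∨ p) ∧ q there: u:T. ✓
u: successors {v}; (q ∨ p) ∧ q there: v:T. ✓
v: successors {w}; (q ∨ p) ∧ q there: w:T. ✓
w: successors {x}; (q ∨ p) ∧ q there: x:T. ✓
x: successors {y}; (q ∨ p) ∧ q there: y:T. ✓
y: successors {s}; (q ∨ p) ∧ q there: s:F. ✗
Satisfying worlds: {s, t, u, v, w, x}.
So ◇((q ∨ p) ∧ q) fails at the other 1 world.

1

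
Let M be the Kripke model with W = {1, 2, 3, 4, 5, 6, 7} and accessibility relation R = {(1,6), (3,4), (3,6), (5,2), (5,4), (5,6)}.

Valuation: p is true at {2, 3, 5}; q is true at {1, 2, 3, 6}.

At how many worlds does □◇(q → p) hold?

1: successors {6}; ◇(q → p) there: 6:F. ✗
2: no successors, so □◇(q → p) holds vacuously. ✓
3: successors {4, 6}; ◇(q → p) there: 4:F, 6:F. ✗
4: no successors, so □◇(q → p) holds vacuously. ✓
5: successors {2, 4, 6}; ◇(q → p) there: 2:F, 4:F, 6:F. ✗
6: no successors, so □◇(q → p) holds vacuously. ✓
7: no successors, so □◇(q → p) holds vacuously. ✓
Satisfying worlds: {2, 4, 6, 7}.

4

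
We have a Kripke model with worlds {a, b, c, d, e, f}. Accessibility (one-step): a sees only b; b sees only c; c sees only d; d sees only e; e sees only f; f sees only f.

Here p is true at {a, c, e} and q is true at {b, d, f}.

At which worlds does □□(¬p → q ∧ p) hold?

{a, c}

a: successors {b}; □(¬p → q ∧ p) there: b:T. ✓
b: successors {c}; □(¬p → q ∧ p) there: c:F. ✗
c: successors {d}; □(¬p → q ∧ p) there: d:T. ✓
d: successors {e}; □(¬p → q ∧ p) there: e:F. ✗
e: successors {f}; □(¬p → q ∧ p) there: f:F. ✗
f: successors {f}; □(¬p → q ∧ p) there: f:F. ✗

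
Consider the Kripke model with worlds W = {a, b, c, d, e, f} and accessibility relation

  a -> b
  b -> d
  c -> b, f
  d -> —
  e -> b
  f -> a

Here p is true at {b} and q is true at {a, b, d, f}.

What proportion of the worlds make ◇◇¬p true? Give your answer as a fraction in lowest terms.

a: successors {b}; ◇¬p there: b:T. ✓
b: successors {d}; ◇¬p there: d:F. ✗
c: successors {b, f}; ◇¬p there: b:T, f:T. ✓
d: no successors, so ◇◇¬p fails. ✗
e: successors {b}; ◇¬p there: b:T. ✓
f: successors {a}; ◇¬p there: a:F. ✗
That's 3 of 6 worlds, so 3/6 = 1/2.

1/2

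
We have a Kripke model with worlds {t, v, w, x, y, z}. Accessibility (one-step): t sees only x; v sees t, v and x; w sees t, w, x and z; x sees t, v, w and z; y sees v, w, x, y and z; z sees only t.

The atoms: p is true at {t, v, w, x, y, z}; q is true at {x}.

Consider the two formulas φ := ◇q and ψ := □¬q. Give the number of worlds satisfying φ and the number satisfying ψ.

For ◇q:
t: successors {x}; q there: x:T. ✓
v: successors {t, v, x}; q there: t:F, v:F, x:T. ✓
w: successors {t, w, x, z}; q there: t:F, w:F, x:T, z:F. ✓
x: successors {t, v, w, z}; q there: t:F, v:F, w:F, z:F. ✗
y: successors {v, w, x, y, z}; q there: v:F, w:F, x:T, y:F, z:F. ✓
z: successors {t}; q there: t:F. ✗
— 4 worlds.
For □¬q:
t: successors {x}; ¬q there: x:F. ✗
v: successors {t, v, x}; ¬q there: t:T, v:T, x:F. ✗
w: successors {t, w, x, z}; ¬q there: t:T, w:T, x:F, z:T. ✗
x: successors {t, v, w, z}; ¬q there: t:T, v:T, w:T, z:T. ✓
y: successors {v, w, x, y, z}; ¬q there: v:T, w:T, x:F, y:T, z:T. ✗
z: successors {t}; ¬q there: t:T. ✓
— 2 worlds.

4 and 2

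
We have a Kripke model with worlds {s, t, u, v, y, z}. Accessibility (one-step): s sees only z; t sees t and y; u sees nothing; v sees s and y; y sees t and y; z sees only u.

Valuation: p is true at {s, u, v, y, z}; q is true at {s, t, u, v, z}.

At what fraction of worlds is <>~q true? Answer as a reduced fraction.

1/2

s: successors {z}; ~q there: z:F. ✗
t: successors {t, y}; ~q there: t:F, y:T. ✓
u: no successors, so <>~q fails. ✗
v: successors {s, y}; ~q there: s:F, y:T. ✓
y: successors {t, y}; ~q there: t:F, y:T. ✓
z: successors {u}; ~q there: u:F. ✗
That's 3 of 6 worlds, so 3/6 = 1/2.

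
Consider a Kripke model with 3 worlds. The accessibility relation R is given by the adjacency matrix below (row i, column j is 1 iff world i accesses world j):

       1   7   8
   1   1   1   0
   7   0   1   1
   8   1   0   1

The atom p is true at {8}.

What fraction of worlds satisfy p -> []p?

2/3

1: p is F, []p is F. ✓
7: p is F, []p is F. ✓
8: p is T, []p is F. ✗
That's 2 of 3 worlds, so 2/3.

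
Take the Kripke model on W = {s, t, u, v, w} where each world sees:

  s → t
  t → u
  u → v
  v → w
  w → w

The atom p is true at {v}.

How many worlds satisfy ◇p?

s: successors {t}; p there: t:F. ✗
t: successors {u}; p there: u:F. ✗
u: successors {v}; p there: v:T. ✓
v: successors {w}; p there: w:F. ✗
w: successors {w}; p there: w:F. ✗
Satisfying worlds: {u}.

1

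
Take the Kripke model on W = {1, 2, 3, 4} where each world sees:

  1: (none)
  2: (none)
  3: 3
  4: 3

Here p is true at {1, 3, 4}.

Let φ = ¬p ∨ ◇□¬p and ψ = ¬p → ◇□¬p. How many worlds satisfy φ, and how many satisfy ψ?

1 and 3

For ¬p ∨ ◇□¬p:
1: ¬p is F, ◇□¬p is F. ✗
2: ¬p is T, ◇□¬p is F. ✓
3: ¬p is F, ◇□¬p is F. ✗
4: ¬p is F, ◇□¬p is F. ✗
— 1 world.
For ¬p → ◇□¬p:
1: ¬p is F, ◇□¬p is F. ✓
2: ¬p is T, ◇□¬p is F. ✗
3: ¬p is F, ◇□¬p is F. ✓
4: ¬p is F, ◇□¬p is F. ✓
— 3 worlds.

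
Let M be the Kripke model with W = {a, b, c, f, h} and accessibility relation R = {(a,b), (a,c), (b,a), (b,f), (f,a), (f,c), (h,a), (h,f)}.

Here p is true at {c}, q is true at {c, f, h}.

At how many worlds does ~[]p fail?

a: []p is F. ✓
b: []p is F. ✓
c: []p is T. ✗
f: []p is F. ✓
h: []p is F. ✓
Satisfying worlds: {a, b, f, h}.
So ~[]p fails at the other 1 world.

1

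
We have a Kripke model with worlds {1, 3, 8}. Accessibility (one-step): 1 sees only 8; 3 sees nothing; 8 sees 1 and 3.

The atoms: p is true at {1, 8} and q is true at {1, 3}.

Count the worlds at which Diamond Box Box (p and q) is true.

1

1: successors {8}; Box Box (p and q) there: 8:F. ✗
3: no successors, so Diamond Box Box (p and q) fails. ✗
8: successors {1, 3}; Box Box (p and q) there: 1:F, 3:T. ✓
Satisfying worlds: {8}.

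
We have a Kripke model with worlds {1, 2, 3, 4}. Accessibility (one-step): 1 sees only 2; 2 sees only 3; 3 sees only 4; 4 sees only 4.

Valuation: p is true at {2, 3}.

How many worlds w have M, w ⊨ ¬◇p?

2

1: ◇p is T. ✗
2: ◇p is T. ✗
3: ◇p is F. ✓
4: ◇p is F. ✓
Satisfying worlds: {3, 4}.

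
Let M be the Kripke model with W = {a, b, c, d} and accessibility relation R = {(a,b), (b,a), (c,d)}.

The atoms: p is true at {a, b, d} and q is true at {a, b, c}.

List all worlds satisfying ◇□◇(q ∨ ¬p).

a: successors {b}; □◇(q ∨ ¬p) there: b:T. ✓
b: successors {a}; □◇(q ∨ ¬p) there: a:T. ✓
c: successors {d}; □◇(q ∨ ¬p) there: d:T. ✓
d: no successors, so ◇□◇(q ∨ ¬p) fails. ✗

{a, b, c}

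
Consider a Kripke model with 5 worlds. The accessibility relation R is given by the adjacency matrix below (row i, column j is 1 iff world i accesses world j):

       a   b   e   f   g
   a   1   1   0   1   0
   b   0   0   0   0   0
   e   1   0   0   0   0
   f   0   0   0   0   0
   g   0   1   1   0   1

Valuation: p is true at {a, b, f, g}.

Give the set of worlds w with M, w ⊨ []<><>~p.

a: successors {a, b, f}; <><>~p there: a:F, b:F, f:F. ✗
b: no successors, so []<><>~p holds vacuously. ✓
e: successors {a}; <><>~p there: a:F. ✗
f: no successors, so []<><>~p holds vacuously. ✓
g: successors {b, e, g}; <><>~p there: b:F, e:F, g:T. ✗

{b, f}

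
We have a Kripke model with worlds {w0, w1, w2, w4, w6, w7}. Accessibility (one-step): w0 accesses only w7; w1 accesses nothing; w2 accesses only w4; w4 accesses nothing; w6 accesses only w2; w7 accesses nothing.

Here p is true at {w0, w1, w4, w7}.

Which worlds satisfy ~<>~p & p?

w0: ~<>~p is T, p is T. ✓
w1: ~<>~p is T, p is T. ✓
w2: ~<>~p is T, p is F. ✗
w4: ~<>~p is T, p is T. ✓
w6: ~<>~p is F, p is F. ✗
w7: ~<>~p is T, p is T. ✓

{w0, w1, w4, w7}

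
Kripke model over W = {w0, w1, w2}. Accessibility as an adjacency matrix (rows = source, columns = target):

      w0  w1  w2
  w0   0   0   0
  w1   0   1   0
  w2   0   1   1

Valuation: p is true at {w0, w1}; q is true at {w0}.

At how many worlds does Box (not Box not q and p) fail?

2

w0: no successors, so Box (not Box not q and p) holds vacuously. ✓
w1: successors {w1}; not Box not q and p there: w1:F. ✗
w2: successors {w1, w2}; not Box not q and p there: w1:F, w2:F. ✗
Satisfying worlds: {w0}.
So Box (not Box not q and p) fails at the other 2 worlds.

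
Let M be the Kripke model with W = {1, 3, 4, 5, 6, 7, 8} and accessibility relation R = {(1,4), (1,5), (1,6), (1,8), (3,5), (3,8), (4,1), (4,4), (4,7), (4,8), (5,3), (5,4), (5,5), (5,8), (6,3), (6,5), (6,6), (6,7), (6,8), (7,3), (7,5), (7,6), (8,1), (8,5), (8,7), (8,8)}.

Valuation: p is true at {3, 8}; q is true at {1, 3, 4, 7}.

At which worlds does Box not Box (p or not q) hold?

{1, 3}

1: successors {4, 5, 6, 8}; not Box (p or not q) there: 4:T, 5:T, 6:T, 8:T. ✓
3: successors {5, 8}; not Box (p or not q) there: 5:T, 8:T. ✓
4: successors {1, 4, 7, 8}; not Box (p or not q) there: 1:T, 4:T, 7:F, 8:T. ✗
5: successors {3, 4, 5, 8}; not Box (p or not q) there: 3:F, 4:T, 5:T, 8:T. ✗
6: successors {3, 5, 6, 7, 8}; not Box (p or not q) there: 3:F, 5:T, 6:T, 7:F, 8:T. ✗
7: successors {3, 5, 6}; not Box (p or not q) there: 3:F, 5:T, 6:T. ✗
8: successors {1, 5, 7, 8}; not Box (p or not q) there: 1:T, 5:T, 7:F, 8:T. ✗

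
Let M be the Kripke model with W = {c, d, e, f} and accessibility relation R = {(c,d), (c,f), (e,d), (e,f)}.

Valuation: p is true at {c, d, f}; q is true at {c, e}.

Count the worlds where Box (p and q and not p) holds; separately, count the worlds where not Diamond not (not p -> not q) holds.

2 and 4

For Box (p and q and not p):
c: successors {d, f}; p and q and not p there: d:F, f:F. ✗
d: no successors, so Box (p and q and not p) holds vacuously. ✓
e: successors {d, f}; p and q and not p there: d:F, f:F. ✗
f: no successors, so Box (p and q and not p) holds vacuously. ✓
— 2 worlds.
For not Diamond not (not p -> not q):
c: Diamond not (not p -> not q) is F. ✓
d: Diamond not (not p -> not q) is F. ✓
e: Diamond not (not p -> not q) is F. ✓
f: Diamond not (not p -> not q) is F. ✓
— 4 worlds.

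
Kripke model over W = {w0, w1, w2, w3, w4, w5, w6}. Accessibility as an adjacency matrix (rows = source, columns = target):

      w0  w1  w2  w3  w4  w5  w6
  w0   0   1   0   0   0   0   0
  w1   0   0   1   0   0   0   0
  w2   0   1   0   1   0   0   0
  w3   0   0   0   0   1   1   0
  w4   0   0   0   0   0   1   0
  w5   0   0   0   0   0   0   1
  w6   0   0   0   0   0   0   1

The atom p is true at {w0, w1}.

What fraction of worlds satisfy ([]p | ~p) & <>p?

w0: []p | ~p is T, <>p is T. ✓
w1: []p | ~p is F, <>p is F. ✗
w2: []p | ~p is T, <>p is T. ✓
w3: []p | ~p is T, <>p is F. ✗
w4: []p | ~p is T, <>p is F. ✗
w5: []p | ~p is T, <>p is F. ✗
w6: []p | ~p is T, <>p is F. ✗
That's 2 of 7 worlds, so 2/7.

2/7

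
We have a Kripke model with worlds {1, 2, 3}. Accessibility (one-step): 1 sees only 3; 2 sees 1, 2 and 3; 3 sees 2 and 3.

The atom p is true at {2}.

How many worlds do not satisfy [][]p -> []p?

1: [][]p is F, []p is F. ✓
2: [][]p is F, []p is F. ✓
3: [][]p is F, []p is F. ✓
Satisfying worlds: {1, 2, 3}.
So [][]p -> []p fails at the other 0 worlds.

0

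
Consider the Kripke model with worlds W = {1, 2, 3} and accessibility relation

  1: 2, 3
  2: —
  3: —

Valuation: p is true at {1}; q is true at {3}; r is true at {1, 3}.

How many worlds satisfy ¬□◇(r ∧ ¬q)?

1: □◇(r ∧ ¬q) is F. ✓
2: □◇(r ∧ ¬q) is T. ✗
3: □◇(r ∧ ¬q) is T. ✗
Satisfying worlds: {1}.

1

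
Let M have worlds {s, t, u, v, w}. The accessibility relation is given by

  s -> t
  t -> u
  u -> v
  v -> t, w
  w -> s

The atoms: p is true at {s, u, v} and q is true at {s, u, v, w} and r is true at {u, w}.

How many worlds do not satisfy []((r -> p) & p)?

2

s: successors {t}; (r -> p) & p there: t:F. ✗
t: successors {u}; (r -> p) & p there: u:T. ✓
u: successors {v}; (r -> p) & p there: v:T. ✓
v: successors {t, w}; (r -> p) & p there: t:F, w:F. ✗
w: successors {s}; (r -> p) & p there: s:T. ✓
Satisfying worlds: {t, u, w}.
So []((r -> p) & p) fails at the other 2 worlds.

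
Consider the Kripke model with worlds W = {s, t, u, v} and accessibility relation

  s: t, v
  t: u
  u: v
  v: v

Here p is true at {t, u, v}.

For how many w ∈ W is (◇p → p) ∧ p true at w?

3

s: ◇p → p is F, p is F. ✗
t: ◇p → p is T, p is T. ✓
u: ◇p → p is T, p is T. ✓
v: ◇p → p is T, p is T. ✓
Satisfying worlds: {t, u, v}.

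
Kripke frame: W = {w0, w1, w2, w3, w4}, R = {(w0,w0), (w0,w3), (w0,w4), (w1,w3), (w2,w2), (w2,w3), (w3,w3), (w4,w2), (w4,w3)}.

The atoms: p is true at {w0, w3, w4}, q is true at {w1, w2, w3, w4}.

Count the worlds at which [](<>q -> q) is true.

4

w0: successors {w0, w3, w4}; <>q -> q there: w0:F, w3:T, w4:T. ✗
w1: successors {w3}; <>q -> q there: w3:T. ✓
w2: successors {w2, w3}; <>q -> q there: w2:T, w3:T. ✓
w3: successors {w3}; <>q -> q there: w3:T. ✓
w4: successors {w2, w3}; <>q -> q there: w2:T, w3:T. ✓
Satisfying worlds: {w1, w2, w3, w4}.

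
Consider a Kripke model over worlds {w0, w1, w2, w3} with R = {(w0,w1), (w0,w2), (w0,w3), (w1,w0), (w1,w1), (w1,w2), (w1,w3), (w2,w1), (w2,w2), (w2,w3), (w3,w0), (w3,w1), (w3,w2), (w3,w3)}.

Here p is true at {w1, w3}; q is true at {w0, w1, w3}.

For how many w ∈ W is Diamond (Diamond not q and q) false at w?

0

w0: successors {w1, w2, w3}; Diamond not q and q there: w1:T, w2:F, w3:T. ✓
w1: successors {w0, w1, w2, w3}; Diamond not q and q there: w0:T, w1:T, w2:F, w3:T. ✓
w2: successors {w1, w2, w3}; Diamond not q and q there: w1:T, w2:F, w3:T. ✓
w3: successors {w0, w1, w2, w3}; Diamond not q and q there: w0:T, w1:T, w2:F, w3:T. ✓
Satisfying worlds: {w0, w1, w2, w3}.
So Diamond (Diamond not q and q) fails at the other 0 worlds.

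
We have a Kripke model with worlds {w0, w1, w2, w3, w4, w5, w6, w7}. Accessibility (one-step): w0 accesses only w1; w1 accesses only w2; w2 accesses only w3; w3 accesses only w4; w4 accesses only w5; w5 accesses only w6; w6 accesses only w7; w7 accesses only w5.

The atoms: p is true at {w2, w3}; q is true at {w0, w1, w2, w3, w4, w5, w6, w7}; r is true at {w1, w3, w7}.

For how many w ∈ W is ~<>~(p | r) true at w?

4

w0: <>~(p | r) is F. ✓
w1: <>~(p | r) is F. ✓
w2: <>~(p | r) is F. ✓
w3: <>~(p | r) is T. ✗
w4: <>~(p | r) is T. ✗
w5: <>~(p | r) is T. ✗
w6: <>~(p | r) is F. ✓
w7: <>~(p | r) is T. ✗
Satisfying worlds: {w0, w1, w2, w6}.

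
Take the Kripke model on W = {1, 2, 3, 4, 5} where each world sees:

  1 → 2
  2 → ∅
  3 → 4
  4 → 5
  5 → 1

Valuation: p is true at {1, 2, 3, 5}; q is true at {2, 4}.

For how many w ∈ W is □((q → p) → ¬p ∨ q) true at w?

3

1: successors {2}; (q → p) → ¬p ∨ q there: 2:T. ✓
2: no successors, so □((q → p) → ¬p ∨ q) holds vacuously. ✓
3: successors {4}; (q → p) → ¬p ∨ q there: 4:T. ✓
4: successors {5}; (q → p) → ¬p ∨ q there: 5:F. ✗
5: successors {1}; (q → p) → ¬p ∨ q there: 1:F. ✗
Satisfying worlds: {1, 2, 3}.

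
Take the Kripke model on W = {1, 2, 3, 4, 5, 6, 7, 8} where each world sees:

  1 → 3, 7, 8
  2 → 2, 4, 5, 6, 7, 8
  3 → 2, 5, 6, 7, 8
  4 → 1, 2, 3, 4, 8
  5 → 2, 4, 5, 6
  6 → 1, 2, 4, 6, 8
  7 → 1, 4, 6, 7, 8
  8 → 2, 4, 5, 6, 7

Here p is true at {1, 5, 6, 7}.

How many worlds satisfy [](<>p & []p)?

1: successors {3, 7, 8}; <>p & []p there: 3:F, 7:F, 8:F. ✗
2: successors {2, 4, 5, 6, 7, 8}; <>p & []p there: 2:F, 4:F, 5:F, 6:F, 7:F, 8:F. ✗
3: successors {2, 5, 6, 7, 8}; <>p & []p there: 2:F, 5:F, 6:F, 7:F, 8:F. ✗
4: successors {1, 2, 3, 4, 8}; <>p & []p there: 1:F, 2:F, 3:F, 4:F, 8:F. ✗
5: successors {2, 4, 5, 6}; <>p & []p there: 2:F, 4:F, 5:F, 6:F. ✗
6: successors {1, 2, 4, 6, 8}; <>p & []p there: 1:F, 2:F, 4:F, 6:F, 8:F. ✗
7: successors {1, 4, 6, 7, 8}; <>p & []p there: 1:F, 4:F, 6:F, 7:F, 8:F. ✗
8: successors {2, 4, 5, 6, 7}; <>p & []p there: 2:F, 4:F, 5:F, 6:F, 7:F. ✗
Satisfying worlds: ∅.

0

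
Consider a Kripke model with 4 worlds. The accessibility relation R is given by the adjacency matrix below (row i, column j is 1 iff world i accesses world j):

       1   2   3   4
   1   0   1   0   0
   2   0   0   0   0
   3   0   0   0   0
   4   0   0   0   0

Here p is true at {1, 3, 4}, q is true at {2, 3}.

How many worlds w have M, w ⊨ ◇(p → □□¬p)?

1: successors {2}; p → □□¬p there: 2:T. ✓
2: no successors, so ◇(p → □□¬p) fails. ✗
3: no successors, so ◇(p → □□¬p) fails. ✗
4: no successors, so ◇(p → □□¬p) fails. ✗
Satisfying worlds: {1}.

1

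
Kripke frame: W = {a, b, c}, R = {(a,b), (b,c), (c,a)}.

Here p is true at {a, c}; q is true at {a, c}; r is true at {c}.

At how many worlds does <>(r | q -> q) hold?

a: successors {b}; r | q -> q there: b:T. ✓
b: successors {c}; r | q -> q there: c:T. ✓
c: successors {a}; r | q -> q there: a:T. ✓
Satisfying worlds: {a, b, c}.

3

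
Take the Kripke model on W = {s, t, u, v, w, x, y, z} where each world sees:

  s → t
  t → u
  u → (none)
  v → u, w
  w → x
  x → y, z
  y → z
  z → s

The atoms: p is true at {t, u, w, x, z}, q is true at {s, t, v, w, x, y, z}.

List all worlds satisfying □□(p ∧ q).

s: successors {t}; □(p ∧ q) there: t:F. ✗
t: successors {u}; □(p ∧ q) there: u:T. ✓
u: no successors, so □□(p ∧ q) holds vacuously. ✓
v: successors {u, w}; □(p ∧ q) there: u:T, w:T. ✓
w: successors {x}; □(p ∧ q) there: x:F. ✗
x: successors {y, z}; □(p ∧ q) there: y:T, z:F. ✗
y: successors {z}; □(p ∧ q) there: z:F. ✗
z: successors {s}; □(p ∧ q) there: s:T. ✓

{t, u, v, z}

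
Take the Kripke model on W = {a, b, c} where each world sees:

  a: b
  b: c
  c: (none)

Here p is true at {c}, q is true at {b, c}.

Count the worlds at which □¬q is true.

a: successors {b}; ¬q there: b:F. ✗
b: successors {c}; ¬q there: c:F. ✗
c: no successors, so □¬q holds vacuously. ✓
Satisfying worlds: {c}.

1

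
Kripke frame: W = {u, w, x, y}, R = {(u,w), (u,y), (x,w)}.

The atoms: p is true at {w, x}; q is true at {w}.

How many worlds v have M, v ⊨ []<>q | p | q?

3

u: []<>q is F, p | q is F. ✗
w: []<>q is T, p | q is T. ✓
x: []<>q is F, p | q is T. ✓
y: []<>q is T, p | q is F. ✓
Satisfying worlds: {w, x, y}.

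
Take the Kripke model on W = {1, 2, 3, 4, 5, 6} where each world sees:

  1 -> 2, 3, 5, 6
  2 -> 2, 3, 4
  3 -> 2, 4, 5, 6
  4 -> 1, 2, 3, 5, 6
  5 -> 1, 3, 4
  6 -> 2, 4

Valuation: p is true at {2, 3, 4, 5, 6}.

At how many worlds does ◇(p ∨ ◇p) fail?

1: successors {2, 3, 5, 6}; p ∨ ◇p there: 2:T, 3:T, 5:T, 6:T. ✓
2: successors {2, 3, 4}; p ∨ ◇p there: 2:T, 3:T, 4:T. ✓
3: successors {2, 4, 5, 6}; p ∨ ◇p there: 2:T, 4:T, 5:T, 6:T. ✓
4: successors {1, 2, 3, 5, 6}; p ∨ ◇p there: 1:T, 2:T, 3:T, 5:T, 6:T. ✓
5: successors {1, 3, 4}; p ∨ ◇p there: 1:T, 3:T, 4:T. ✓
6: successors {2, 4}; p ∨ ◇p there: 2:T, 4:T. ✓
Satisfying worlds: {1, 2, 3, 4, 5, 6}.
So ◇(p ∨ ◇p) fails at the other 0 worlds.

0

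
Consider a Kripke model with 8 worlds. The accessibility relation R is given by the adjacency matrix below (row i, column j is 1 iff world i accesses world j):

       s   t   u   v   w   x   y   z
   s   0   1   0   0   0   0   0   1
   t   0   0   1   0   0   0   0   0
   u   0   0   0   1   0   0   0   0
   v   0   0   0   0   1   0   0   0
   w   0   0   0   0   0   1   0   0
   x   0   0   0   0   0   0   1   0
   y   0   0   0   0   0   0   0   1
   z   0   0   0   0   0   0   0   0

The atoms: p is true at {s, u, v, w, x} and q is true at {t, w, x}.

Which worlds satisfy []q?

s: successors {t, z}; q there: t:T, z:F. ✗
t: successors {u}; q there: u:F. ✗
u: successors {v}; q there: v:F. ✗
v: successors {w}; q there: w:T. ✓
w: successors {x}; q there: x:T. ✓
x: successors {y}; q there: y:F. ✗
y: successors {z}; q there: z:F. ✗
z: no successors, so []q holds vacuously. ✓

{v, w, z}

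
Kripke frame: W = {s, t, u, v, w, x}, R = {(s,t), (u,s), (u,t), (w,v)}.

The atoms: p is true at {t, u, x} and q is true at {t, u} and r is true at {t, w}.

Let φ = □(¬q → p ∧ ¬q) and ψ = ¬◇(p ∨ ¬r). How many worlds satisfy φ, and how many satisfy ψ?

4 and 3

For □(¬q → p ∧ ¬q):
s: successors {t}; ¬q → p ∧ ¬q there: t:T. ✓
t: no successors, so □(¬q → p ∧ ¬q) holds vacuously. ✓
u: successors {s, t}; ¬q → p ∧ ¬q there: s:F, t:T. ✗
v: no successors, so □(¬q → p ∧ ¬q) holds vacuously. ✓
w: successors {v}; ¬q → p ∧ ¬q there: v:F. ✗
x: no successors, so □(¬q → p ∧ ¬q) holds vacuously. ✓
— 4 worlds.
For ¬◇(p ∨ ¬r):
s: ◇(p ∨ ¬r) is T. ✗
t: ◇(p ∨ ¬r) is F. ✓
u: ◇(p ∨ ¬r) is T. ✗
v: ◇(p ∨ ¬r) is F. ✓
w: ◇(p ∨ ¬r) is T. ✗
x: ◇(p ∨ ¬r) is F. ✓
— 3 worlds.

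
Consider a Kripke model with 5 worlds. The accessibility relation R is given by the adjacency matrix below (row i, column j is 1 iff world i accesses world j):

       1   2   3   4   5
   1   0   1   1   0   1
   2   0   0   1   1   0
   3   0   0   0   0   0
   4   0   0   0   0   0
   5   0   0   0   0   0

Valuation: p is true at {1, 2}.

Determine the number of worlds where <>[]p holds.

2

1: successors {2, 3, 5}; []p there: 2:F, 3:T, 5:T. ✓
2: successors {3, 4}; []p there: 3:T, 4:T. ✓
3: no successors, so <>[]p fails. ✗
4: no successors, so <>[]p fails. ✗
5: no successors, so <>[]p fails. ✗
Satisfying worlds: {1, 2}.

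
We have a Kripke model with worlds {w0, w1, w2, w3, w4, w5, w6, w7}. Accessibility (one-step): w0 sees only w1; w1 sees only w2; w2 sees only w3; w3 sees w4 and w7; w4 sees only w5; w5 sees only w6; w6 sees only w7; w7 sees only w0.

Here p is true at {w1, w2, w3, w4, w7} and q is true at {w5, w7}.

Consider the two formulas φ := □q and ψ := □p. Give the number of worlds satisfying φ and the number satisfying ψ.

2 and 5

For □q:
w0: successors {w1}; q there: w1:F. ✗
w1: successors {w2}; q there: w2:F. ✗
w2: successors {w3}; q there: w3:F. ✗
w3: successors {w4, w7}; q there: w4:F, w7:T. ✗
w4: successors {w5}; q there: w5:T. ✓
w5: successors {w6}; q there: w6:F. ✗
w6: successors {w7}; q there: w7:T. ✓
w7: successors {w0}; q there: w0:F. ✗
— 2 worlds.
For □p:
w0: successors {w1}; p there: w1:T. ✓
w1: successors {w2}; p there: w2:T. ✓
w2: successors {w3}; p there: w3:T. ✓
w3: successors {w4, w7}; p there: w4:T, w7:T. ✓
w4: successors {w5}; p there: w5:F. ✗
w5: successors {w6}; p there: w6:F. ✗
w6: successors {w7}; p there: w7:T. ✓
w7: successors {w0}; p there: w0:F. ✗
— 5 worlds.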